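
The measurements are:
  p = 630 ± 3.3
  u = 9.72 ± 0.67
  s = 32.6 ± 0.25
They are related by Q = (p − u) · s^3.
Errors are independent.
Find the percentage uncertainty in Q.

Let w = p − u = 620. δw = √(δp² + δu²) = √(10.9 + 0.449) = 3.37, so δw/w = 0.00543.
Q is then a monomial in w, s:
δQ/Q = √((δw/w)² + (3·δs/s)²) = √(2.95e-05 + 0.000529) = 0.0236

2.36%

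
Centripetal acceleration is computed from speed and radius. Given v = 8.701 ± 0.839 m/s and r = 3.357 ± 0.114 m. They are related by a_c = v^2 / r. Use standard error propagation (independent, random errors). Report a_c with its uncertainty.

a_c is a product of powers, so relative uncertainties combine in quadrature:
  (2·δv/v)² = (2×0.0964)² = 0.0372;  (-1·δr/r)² = (-1×0.0340)² = 0.00115
δa_c/a_c = √(0.0383) = 0.196
a_c = 22.55 m/s^2, so δa_c = 0.196 × 22.55 = 4.42 m/s^2.

22.55 ± 4.42 m/s^2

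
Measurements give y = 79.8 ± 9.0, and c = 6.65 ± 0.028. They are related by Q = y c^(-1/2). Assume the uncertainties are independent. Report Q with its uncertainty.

30.9 ± 3.49

Since Q is a product/quotient, work with relative uncertainties:
  (1·δy/y)² = (1×0.113)² = 0.0127;  (−½·δc/c)² = (-0.5×0.00421)² = 4.43e-06
δQ/Q = √(0.0127) = 0.113
Q = 30.9, so δQ = 0.113 × 30.9 = 3.49.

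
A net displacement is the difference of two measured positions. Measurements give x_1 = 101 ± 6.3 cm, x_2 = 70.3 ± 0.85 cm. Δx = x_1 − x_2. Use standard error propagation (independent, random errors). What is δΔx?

Sums and differences: (δΔx)² = Σ (cᵢ δxᵢ)².
  (δx_1)² = 39.7;  (δx_2)² = 0.722
δΔx = √(40.4) = 6.36 cm

6.36 cm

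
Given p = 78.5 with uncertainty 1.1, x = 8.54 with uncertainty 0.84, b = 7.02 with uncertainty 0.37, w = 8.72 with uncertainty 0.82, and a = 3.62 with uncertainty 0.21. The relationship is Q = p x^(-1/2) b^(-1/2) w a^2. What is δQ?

185

Since Q is a product/quotient, work with relative uncertainties:
  (1·δp/p)² = (1×0.0140)² = 0.000196;  (−½·δx/x)² = (-0.5×0.0984)² = 0.00242;  (−½·δb/b)² = (-0.5×0.0527)² = 0.000694;  (1·δw/w)² = (1×0.0940)² = 0.00884;  (2·δa/a)² = (2×0.0580)² = 0.0135
δQ/Q = √(0.0256) = 0.160
Q = 1160, so δQ = 0.160 × 1160 = 185.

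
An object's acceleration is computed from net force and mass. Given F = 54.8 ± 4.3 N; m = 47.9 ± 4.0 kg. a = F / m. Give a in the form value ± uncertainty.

Each factor contributes (exponent × relative error)² to (δa/a)²:
  (1·δF/F)² = (1×0.0785)² = 0.00616;  (-1·δm/m)² = (-1×0.0835)² = 0.00697
δa/a = √(0.0131) = 0.115
a = 1.14 m/s^2, so δa = 0.115 × 1.14 = 0.131 m/s^2.

1.14 ± 0.131 m/s^2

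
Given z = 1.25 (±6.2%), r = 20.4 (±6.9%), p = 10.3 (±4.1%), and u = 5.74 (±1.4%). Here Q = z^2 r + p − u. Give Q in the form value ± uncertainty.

Let w = z^2·r = 31.9. δw/w = √((2·δz/z)² + (1·δr/r)²) = √(0.0154 + 0.00476) = 0.142, so δw = 4.52.
Q = w + p − u: δQ = √(δw² + δp² + δu²) = √(20.5 + 0.178 + 0.00646) = 4.54
Q = 36.4.

36.4 ± 4.54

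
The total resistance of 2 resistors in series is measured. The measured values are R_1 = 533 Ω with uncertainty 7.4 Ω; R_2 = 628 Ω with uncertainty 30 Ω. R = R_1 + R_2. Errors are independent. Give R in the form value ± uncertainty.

R is a linear combination, so absolute uncertainties add in quadrature:
  (δR_1)² = 54.8;  (δR_2)² = 900
δR = √(955) = 30.9 Ω
R = 1160 Ω.

1160 ± 30.9 Ω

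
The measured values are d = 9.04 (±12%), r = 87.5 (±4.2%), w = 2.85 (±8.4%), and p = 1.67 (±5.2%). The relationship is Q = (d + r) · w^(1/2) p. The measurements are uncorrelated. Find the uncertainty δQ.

Let u = d + r = 96.5. δu = √(δd² + δr²) = √(1.18 + 13.5) = 3.83, so δu/u = 0.0397.
Q is then a monomial in u, w, p:
δQ/Q = √((δu/u)² + (½·δw/w)² + (1·δp/p)²) = √(0.00158 + 0.00176 + 0.00270) = 0.0777
Q = 272, so δQ = 0.0777 × 272 = 21.2.

21.2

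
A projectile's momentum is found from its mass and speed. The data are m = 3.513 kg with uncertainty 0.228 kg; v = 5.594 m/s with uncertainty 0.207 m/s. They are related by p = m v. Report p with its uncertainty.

p is a product of powers, so relative uncertainties combine in quadrature:
  (1·δm/m)² = (1×0.0649)² = 0.00421;  (1·δv/v)² = (1×0.0370)² = 0.00137
δp/p = √(0.00558) = 0.0747
p = 19.65 kg·m/s, so δp = 0.0747 × 19.65 = 1.47 kg·m/s.

19.65 ± 1.47 kg·m/s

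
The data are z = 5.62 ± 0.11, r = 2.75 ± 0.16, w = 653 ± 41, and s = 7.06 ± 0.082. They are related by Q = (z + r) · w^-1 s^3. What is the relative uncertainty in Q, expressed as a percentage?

Let u = z + r = 8.37. δu = √(δz² + δr²) = √(0.0121 + 0.0256) = 0.194, so δu/u = 0.0232.
Q is then a monomial in u, w, s:
δQ/Q = √((δu/u)² + (-1·δw/w)² + (3·δs/s)²) = √(0.000538 + 0.00394 + 0.00121) = 0.0755

7.55%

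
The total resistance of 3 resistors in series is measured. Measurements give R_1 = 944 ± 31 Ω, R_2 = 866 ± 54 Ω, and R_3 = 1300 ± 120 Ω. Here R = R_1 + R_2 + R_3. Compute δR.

For a sum/difference, combine absolute errors in quadrature:
  (δR_1)² = 961;  (δR_2)² = 2920;  (δR_3)² = 14400
δR = √(18300) = 135 Ω

135 Ω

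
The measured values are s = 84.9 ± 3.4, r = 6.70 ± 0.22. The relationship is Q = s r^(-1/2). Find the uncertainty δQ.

1.42

Relative error in a monomial: (δQ/Q)² = Σ (nᵢ · δxᵢ/xᵢ)².
  (1·δs/s)² = (1×0.0400)² = 0.00160;  (−½·δr/r)² = (-0.5×0.0328)² = 0.000270
δQ/Q = √(0.00187) = 0.0433
Q = 32.8, so δQ = 0.0433 × 32.8 = 1.42.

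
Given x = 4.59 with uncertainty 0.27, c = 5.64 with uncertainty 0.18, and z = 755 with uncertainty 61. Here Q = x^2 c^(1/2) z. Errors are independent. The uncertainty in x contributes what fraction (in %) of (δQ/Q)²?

67.1%

(δQ/Q)² = (2·δx/x)² + (½·δc/c)² + (1·δz/z)²
  x term: (2×0.0588)² = 0.0138
  c term: (0.5×0.0319)² = 0.000255
  z term: (1×0.0808)² = 0.00653
Total = 0.0206. Share from x = 0.0138/0.0206 = 0.671.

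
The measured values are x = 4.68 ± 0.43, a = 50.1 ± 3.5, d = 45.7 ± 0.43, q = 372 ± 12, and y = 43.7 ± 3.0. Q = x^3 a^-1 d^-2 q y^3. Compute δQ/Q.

Q is a product of powers, so relative uncertainties combine in quadrature:
  (3·δx/x)² = (3×0.0919)² = 0.0760;  (-1·δa/a)² = (-1×0.0699)² = 0.00488;  (-2·δd/d)² = (-2×0.00941)² = 0.000354;  (1·δq/q)² = (1×0.0323)² = 0.00104;  (3·δy/y)² = (3×0.0686)² = 0.0424
δQ/Q = √(0.125) = 0.353

0.353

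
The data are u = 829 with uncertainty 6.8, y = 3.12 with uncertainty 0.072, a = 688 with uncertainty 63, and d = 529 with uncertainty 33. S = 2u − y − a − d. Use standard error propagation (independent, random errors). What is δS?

72.4

Each term contributes (cᵢ δxᵢ)² to (δS)²:
  (2·δu)² = 185;  (δy)² = 0.00518;  (δa)² = 3970;  (δd)² = 1090
δS = √(5240) = 72.4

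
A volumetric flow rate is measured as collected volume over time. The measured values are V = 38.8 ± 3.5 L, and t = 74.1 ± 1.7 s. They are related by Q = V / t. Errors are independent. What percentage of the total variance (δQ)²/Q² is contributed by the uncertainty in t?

(δQ/Q)² = (1·δV/V)² + (-1·δt/t)²
  V term: (1×0.0902)² = 0.00814
  t term: (-1×0.0229)² = 0.000526
Total = 0.00866. Share from t = 0.000526/0.00866 = 0.0608.

6.08%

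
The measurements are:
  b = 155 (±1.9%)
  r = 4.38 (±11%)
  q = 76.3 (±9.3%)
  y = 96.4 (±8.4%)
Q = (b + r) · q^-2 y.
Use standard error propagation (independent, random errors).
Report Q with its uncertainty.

Let u = b + r = 159. δu = √(δb² + δr²) = √(8.67 + 0.232) = 2.98, so δu/u = 0.0187.
Q is then a monomial in u, q, y:
δQ/Q = √((δu/u)² + (-2·δq/q)² + (1·δy/y)²) = √(0.000351 + 0.0346 + 0.00706) = 0.205
Q = 2.64, so δQ = 0.205 × 2.64 = 0.541.

2.64 ± 0.541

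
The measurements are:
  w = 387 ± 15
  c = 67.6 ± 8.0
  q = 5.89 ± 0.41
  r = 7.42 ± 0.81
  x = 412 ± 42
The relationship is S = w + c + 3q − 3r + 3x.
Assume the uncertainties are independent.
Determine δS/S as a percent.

Absolute uncertainties add in quadrature for a linear combination:
  (δw)² = 225;  (δc)² = 64.0;  (3·δq)² = 1.51;  (3·δr)² = 5.90;  (3·δx)² = 15900
δS = √(16200) = 127
S = 1690, so δS/S = 127/1690 = 0.0754.

7.54%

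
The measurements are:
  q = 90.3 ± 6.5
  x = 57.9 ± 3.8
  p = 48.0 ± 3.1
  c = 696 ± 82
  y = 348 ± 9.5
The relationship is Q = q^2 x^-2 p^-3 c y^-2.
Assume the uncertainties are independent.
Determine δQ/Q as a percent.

30.4%

Products/powers → add relative errors in quadrature, weighted by exponent:
  (2·δq/q)² = (2×0.0720)² = 0.0207;  (-2·δx/x)² = (-2×0.0656)² = 0.0172;  (-3·δp/p)² = (-3×0.0646)² = 0.0375;  (1·δc/c)² = (1×0.118)² = 0.0139;  (-2·δy/y)² = (-2×0.0273)² = 0.00298
δQ/Q = √(0.0924) = 0.304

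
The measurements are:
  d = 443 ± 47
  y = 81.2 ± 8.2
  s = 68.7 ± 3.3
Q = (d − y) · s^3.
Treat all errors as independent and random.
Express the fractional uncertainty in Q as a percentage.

Let u = d − y = 362. δu = √(δd² + δy²) = √(2210 + 67.2) = 47.7, so δu/u = 0.132.
Q is then a monomial in u, s:
δQ/Q = √((δu/u)² + (3·δs/s)²) = √(0.0174 + 0.0208) = 0.195

19.5%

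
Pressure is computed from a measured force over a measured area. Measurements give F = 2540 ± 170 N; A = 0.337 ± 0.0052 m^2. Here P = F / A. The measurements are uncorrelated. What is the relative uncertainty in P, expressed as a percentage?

6.87%

Relative error in a monomial: (δP/P)² = Σ (nᵢ · δxᵢ/xᵢ)².
  (1·δF/F)² = (1×0.0669)² = 0.00448;  (-1·δA/A)² = (-1×0.0154)² = 0.000238
δP/P = √(0.00472) = 0.0687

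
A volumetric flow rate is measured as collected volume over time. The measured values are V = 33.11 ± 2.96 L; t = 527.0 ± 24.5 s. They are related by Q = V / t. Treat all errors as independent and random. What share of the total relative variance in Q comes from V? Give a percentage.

(δQ/Q)² = (1·δV/V)² + (-1·δt/t)²
  V term: (1×0.0894)² = 0.00799
  t term: (-1×0.0465)² = 0.00216
Total = 0.0102. Share from V = 0.00799/0.0102 = 0.787.

78.7%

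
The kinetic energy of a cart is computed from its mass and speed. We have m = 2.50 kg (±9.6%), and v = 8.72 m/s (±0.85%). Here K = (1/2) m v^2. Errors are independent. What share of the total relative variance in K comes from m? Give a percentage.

(δK/K)² = (1·δm/m)² + (2·δv/v)²
  m term: (1×0.0960)² = 0.00922
  v term: (2×0.00850)² = 0.000289
Total = 0.00950. Share from m = 0.00922/0.00950 = 0.970.

97.0%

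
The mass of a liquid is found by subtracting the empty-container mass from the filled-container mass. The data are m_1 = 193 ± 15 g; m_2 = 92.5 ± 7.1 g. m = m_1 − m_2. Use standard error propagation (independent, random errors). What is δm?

16.6 g

Absolute uncertainties add in quadrature for a linear combination:
  (δm_1)² = 225;  (δm_2)² = 50.4
δm = √(275) = 16.6 g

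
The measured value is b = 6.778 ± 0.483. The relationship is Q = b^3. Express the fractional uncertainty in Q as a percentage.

21.4%

Q is a product of powers, so relative uncertainties combine in quadrature:
  (3·δb/b)² = (3×0.0713)² = 0.0457
δQ/Q = √(0.0457) = 0.214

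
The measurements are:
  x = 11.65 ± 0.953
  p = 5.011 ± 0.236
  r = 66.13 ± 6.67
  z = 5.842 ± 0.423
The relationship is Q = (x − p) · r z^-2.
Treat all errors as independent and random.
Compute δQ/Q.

Let u = x − p = 6.639. δu = √(δx² + δp²) = √(0.908 + 0.0557) = 0.982, so δu/u = 0.148.
Q is then a monomial in u, r, z:
δQ/Q = √((δu/u)² + (1·δr/r)² + (-2·δz/z)²) = √(0.0219 + 0.0102 + 0.0210) = 0.230

0.230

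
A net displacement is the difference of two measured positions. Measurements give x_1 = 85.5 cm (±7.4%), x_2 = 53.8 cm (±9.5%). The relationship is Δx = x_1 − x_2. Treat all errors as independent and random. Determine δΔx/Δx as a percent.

Sums and differences: (δΔx)² = Σ (cᵢ δxᵢ)².
  (δx_1)² = 40.0;  (δx_2)² = 26.1
δΔx = √(66.2) = 8.13 cm
Δx = 31.7 cm, so δΔx/Δx = 8.13/31.7 = 0.257.

25.7%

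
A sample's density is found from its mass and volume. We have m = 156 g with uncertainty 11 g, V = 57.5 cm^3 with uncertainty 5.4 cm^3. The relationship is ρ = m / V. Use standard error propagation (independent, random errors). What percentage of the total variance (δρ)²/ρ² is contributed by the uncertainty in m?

(δρ/ρ)² = (1·δm/m)² + (-1·δV/V)²
  m term: (1×0.0705)² = 0.00497
  V term: (-1×0.0939)² = 0.00882
Total = 0.0138. Share from m = 0.00497/0.0138 = 0.361.

36.1%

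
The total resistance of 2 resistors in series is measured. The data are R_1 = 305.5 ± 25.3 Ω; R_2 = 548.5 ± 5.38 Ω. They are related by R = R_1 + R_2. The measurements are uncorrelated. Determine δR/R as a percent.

3.03%

Absolute uncertainties add in quadrature for a linear combination:
  (δR_1)² = 640;  (δR_2)² = 28.9
δR = √(669) = 25.9 Ω
R = 854.0 Ω, so δR/R = 25.9/854.0 = 0.0303.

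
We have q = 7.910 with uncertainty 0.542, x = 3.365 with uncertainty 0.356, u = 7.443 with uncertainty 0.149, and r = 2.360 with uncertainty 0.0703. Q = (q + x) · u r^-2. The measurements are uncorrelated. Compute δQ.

1.28

Let w = q + x = 11.28. δw = √(δq² + δx²) = √(0.294 + 0.127) = 0.648, so δw/w = 0.0575.
Q is then a monomial in w, u, r:
δQ/Q = √((δw/w)² + (1·δu/u)² + (-2·δr/r)²) = √(0.00331 + 0.000401 + 0.00355) = 0.0852
Q = 15.07, so δQ = 0.0852 × 15.07 = 1.28.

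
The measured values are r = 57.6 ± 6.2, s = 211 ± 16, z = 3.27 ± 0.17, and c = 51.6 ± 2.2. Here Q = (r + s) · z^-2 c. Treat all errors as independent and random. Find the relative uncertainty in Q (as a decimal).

0.129

Let u = r + s = 269. δu = √(δr² + δs²) = √(38.4 + 256) = 17.2, so δu/u = 0.0639.
Q is then a monomial in u, z, c:
δQ/Q = √((δu/u)² + (-2·δz/z)² + (1·δc/c)²) = √(0.00408 + 0.0108 + 0.00182) = 0.129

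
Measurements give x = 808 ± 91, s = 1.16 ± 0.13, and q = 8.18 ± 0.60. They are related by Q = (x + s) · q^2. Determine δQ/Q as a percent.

Let u = x + s = 809. δu = √(δx² + δs²) = √(8280 + 0.0169) = 91.0, so δu/u = 0.112.
Q is then a monomial in u, q:
δQ/Q = √((δu/u)² + (2·δq/q)²) = √(0.0126 + 0.0215) = 0.185

18.5%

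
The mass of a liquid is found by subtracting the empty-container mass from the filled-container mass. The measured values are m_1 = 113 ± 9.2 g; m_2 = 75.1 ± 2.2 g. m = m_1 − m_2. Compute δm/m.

0.250

Each term contributes (cᵢ δxᵢ)² to (δm)²:
  (δm_1)² = 84.6;  (δm_2)² = 4.84
δm = √(89.5) = 9.46 g
m = 37.9 g, so δm/m = 9.46/37.9 = 0.250.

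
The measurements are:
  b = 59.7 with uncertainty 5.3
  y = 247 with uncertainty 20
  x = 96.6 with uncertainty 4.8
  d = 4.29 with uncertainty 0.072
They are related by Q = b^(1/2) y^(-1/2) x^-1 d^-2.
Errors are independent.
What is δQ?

For a monomial Q ∝ b^(1/2), y^(-1/2), x^-1, d^-2, fractional errors add in quadrature:
  (½·δb/b)² = (0.5×0.0888)² = 0.00197;  (−½·δy/y)² = (-0.5×0.0810)² = 0.00164;  (-1·δx/x)² = (-1×0.0497)² = 0.00247;  (-2·δd/d)² = (-2×0.0168)² = 0.00113
δQ/Q = √(0.00721) = 0.0849
Q = 0.000277, so δQ = 0.0849 × 0.000277 = 2.35e-05.

2.35e-05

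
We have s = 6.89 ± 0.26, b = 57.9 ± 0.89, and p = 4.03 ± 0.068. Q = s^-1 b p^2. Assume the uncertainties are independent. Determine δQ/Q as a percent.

For a monomial Q ∝ s^-1, b, p^2, fractional errors add in quadrature:
  (-1·δs/s)² = (-1×0.0377)² = 0.00142;  (1·δb/b)² = (1×0.0154)² = 0.000236;  (2·δp/p)² = (2×0.0169)² = 0.00114
δQ/Q = √(0.00280) = 0.0529

5.29%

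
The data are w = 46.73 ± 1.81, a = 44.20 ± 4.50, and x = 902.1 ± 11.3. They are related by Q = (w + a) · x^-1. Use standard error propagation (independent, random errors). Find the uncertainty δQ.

Let u = w + a = 90.93. δu = √(δw² + δa²) = √(3.28 + 20.2) = 4.85, so δu/u = 0.0533.
Q is then a monomial in u, x:
δQ/Q = √((δu/u)² + (-1·δx/x)²) = √(0.00285 + 0.000157) = 0.0548
Q = 0.1008, so δQ = 0.0548 × 0.1008 = 0.00552.

0.00552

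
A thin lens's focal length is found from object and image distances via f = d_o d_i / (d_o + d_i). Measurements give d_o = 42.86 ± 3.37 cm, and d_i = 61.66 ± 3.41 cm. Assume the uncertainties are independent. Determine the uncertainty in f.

1.31 cm

∂f/∂d_o = (d_i/(d_o+d_i))² = 0.348;  ∂f/∂d_i = (d_o/(d_o+d_i))² = 0.168
δf = √((∂f/∂d_o · δd_o)² + (∂f/∂d_i · δd_i)²) = √(1.38 + 0.329) = 1.31 cm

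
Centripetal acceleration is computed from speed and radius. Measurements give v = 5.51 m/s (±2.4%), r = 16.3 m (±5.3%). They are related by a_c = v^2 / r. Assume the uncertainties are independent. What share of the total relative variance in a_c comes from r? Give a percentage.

54.9%

(δa_c/a_c)² = (2·δv/v)² + (-1·δr/r)²
  v term: (2×0.0240)² = 0.00230
  r term: (-1×0.0530)² = 0.00281
Total = 0.00511. Share from r = 0.00281/0.00511 = 0.549.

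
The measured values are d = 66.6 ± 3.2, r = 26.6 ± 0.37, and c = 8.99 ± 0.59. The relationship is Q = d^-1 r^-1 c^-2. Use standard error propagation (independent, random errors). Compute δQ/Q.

0.140

Q is a product of powers, so relative uncertainties combine in quadrature:
  (-1·δd/d)² = (-1×0.0480)² = 0.00231;  (-1·δr/r)² = (-1×0.0139)² = 0.000193;  (-2·δc/c)² = (-2×0.0656)² = 0.0172
δQ/Q = √(0.0197) = 0.140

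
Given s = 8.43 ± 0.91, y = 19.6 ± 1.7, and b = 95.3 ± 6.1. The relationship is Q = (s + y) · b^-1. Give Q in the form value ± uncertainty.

0.294 ± 0.0276

Let u = s + y = 28.0. δu = √(δs² + δy²) = √(0.828 + 2.89) = 1.93, so δu/u = 0.0688.
Q is then a monomial in u, b:
δQ/Q = √((δu/u)² + (-1·δb/b)²) = √(0.00473 + 0.00410) = 0.0940
Q = 0.294, so δQ = 0.0940 × 0.294 = 0.0276.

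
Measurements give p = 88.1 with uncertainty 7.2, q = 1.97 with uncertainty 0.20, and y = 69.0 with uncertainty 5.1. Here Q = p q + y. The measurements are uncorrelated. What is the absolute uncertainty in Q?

Let w = p·q = 174. δw/w = √((1·δp/p)² + (1·δq/q)²) = √(0.00668 + 0.0103) = 0.130, so δw = 22.6.
Q = w + y: δQ = √(δw² + δy²) = √(512 + 26.0) = 23.2

23.2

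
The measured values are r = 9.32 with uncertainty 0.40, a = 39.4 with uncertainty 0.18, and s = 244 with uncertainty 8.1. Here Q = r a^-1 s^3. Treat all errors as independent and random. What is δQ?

3.73e+05

For a monomial Q ∝ r, a^-1, s^3, fractional errors add in quadrature:
  (1·δr/r)² = (1×0.0429)² = 0.00184;  (-1·δa/a)² = (-1×0.00457)² = 2.09e-05;  (3·δs/s)² = (3×0.0332)² = 0.00992
δQ/Q = √(0.0118) = 0.109
Q = 3.44e+06, so δQ = 0.109 × 3.44e+06 = 3.73e+05.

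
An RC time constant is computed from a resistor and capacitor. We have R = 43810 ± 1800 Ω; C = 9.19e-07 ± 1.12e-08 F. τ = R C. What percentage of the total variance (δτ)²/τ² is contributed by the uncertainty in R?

(δτ/τ)² = (1·δR/R)² + (1·δC/C)²
  R term: (1×0.0411)² = 0.00169
  C term: (1×0.0122)² = 0.000149
Total = 0.00184. Share from R = 0.00169/0.00184 = 0.919.

91.9%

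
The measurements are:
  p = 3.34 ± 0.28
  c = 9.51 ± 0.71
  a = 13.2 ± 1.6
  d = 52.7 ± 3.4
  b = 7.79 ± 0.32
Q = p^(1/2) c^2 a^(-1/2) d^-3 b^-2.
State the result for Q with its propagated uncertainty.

(5.12 ± 1.37) × 10^-6

For a monomial Q ∝ p^(1/2), c^2, a^(-1/2), d^-3, b^-2, fractional errors add in quadrature:
  (½·δp/p)² = (0.5×0.0838)² = 0.00176;  (2·δc/c)² = (2×0.0747)² = 0.0223;  (−½·δa/a)² = (-0.5×0.121)² = 0.00367;  (-3·δd/d)² = (-3×0.0645)² = 0.0375;  (-2·δb/b)² = (-2×0.0411)² = 0.00675
δQ/Q = √(0.0719) = 0.268
Q = 5.12e-06, so δQ = 0.268 × 5.12e-06 = 1.37e-06.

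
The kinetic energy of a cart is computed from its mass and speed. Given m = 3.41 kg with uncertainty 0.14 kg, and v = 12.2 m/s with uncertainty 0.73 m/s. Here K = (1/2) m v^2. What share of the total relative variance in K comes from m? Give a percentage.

(δK/K)² = (1·δm/m)² + (2·δv/v)²
  m term: (1×0.0411)² = 0.00169
  v term: (2×0.0598)² = 0.0143
Total = 0.0160. Share from m = 0.00169/0.0160 = 0.105.

10.5%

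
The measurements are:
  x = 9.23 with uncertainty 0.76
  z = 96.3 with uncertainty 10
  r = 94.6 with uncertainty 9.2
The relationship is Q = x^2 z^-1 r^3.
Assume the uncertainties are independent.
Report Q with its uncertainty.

Relative error in a monomial: (δQ/Q)² = Σ (nᵢ · δxᵢ/xᵢ)².
  (2·δx/x)² = (2×0.0823)² = 0.0271;  (-1·δz/z)² = (-1×0.104)² = 0.0108;  (3·δr/r)² = (3×0.0973)² = 0.0851
δQ/Q = √(0.123) = 0.351
Q = 7.49e+05, so δQ = 0.351 × 7.49e+05 = 2.63e+05.

(7.49 ± 2.63) × 10^5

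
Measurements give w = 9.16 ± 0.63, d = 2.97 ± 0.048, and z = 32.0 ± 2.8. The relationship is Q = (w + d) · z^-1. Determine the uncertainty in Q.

0.0386

Let u = w + d = 12.1. δu = √(δw² + δd²) = √(0.397 + 0.00230) = 0.632, so δu/u = 0.0521.
Q is then a monomial in u, z:
δQ/Q = √((δu/u)² + (-1·δz/z)²) = √(0.00271 + 0.00766) = 0.102
Q = 0.379, so δQ = 0.102 × 0.379 = 0.0386.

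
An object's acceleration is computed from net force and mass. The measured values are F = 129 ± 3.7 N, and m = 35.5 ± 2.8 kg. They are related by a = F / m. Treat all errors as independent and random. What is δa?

0.305 m/s^2

Each factor contributes (exponent × relative error)² to (δa/a)²:
  (1·δF/F)² = (1×0.0287)² = 0.000823;  (-1·δm/m)² = (-1×0.0789)² = 0.00622
δa/a = √(0.00704) = 0.0839
a = 3.63 m/s^2, so δa = 0.0839 × 3.63 = 0.305 m/s^2.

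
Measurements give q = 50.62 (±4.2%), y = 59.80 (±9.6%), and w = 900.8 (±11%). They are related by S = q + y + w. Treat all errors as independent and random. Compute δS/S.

Absolute uncertainties add in quadrature for a linear combination:
  (δq)² = 4.52;  (δy)² = 33.0;  (δw)² = 9820
δS = √(9860) = 99.3
S = 1011, so δS/S = 99.3/1011 = 0.0982.

0.0982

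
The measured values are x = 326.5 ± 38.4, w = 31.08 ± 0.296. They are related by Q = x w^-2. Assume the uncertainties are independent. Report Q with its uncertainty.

Q is a product of powers, so relative uncertainties combine in quadrature:
  (1·δx/x)² = (1×0.118)² = 0.0138;  (-2·δw/w)² = (-2×0.00952)² = 0.000363
δQ/Q = √(0.0142) = 0.119
Q = 0.3380, so δQ = 0.119 × 0.3380 = 0.0403.

0.3380 ± 0.0403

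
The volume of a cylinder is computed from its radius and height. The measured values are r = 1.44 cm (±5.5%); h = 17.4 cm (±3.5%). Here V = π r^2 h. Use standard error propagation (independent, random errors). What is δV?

13.1 cm^3

Each factor contributes (exponent × relative error)² to (δV/V)²:
  (2·δr/r)² = (2×0.0550)² = 0.0121;  (1·δh/h)² = (1×0.0350)² = 0.00123
δV/V = √(0.0133) = 0.115
V = 113 cm^3, so δV = 0.115 × 113 = 13.1 cm^3.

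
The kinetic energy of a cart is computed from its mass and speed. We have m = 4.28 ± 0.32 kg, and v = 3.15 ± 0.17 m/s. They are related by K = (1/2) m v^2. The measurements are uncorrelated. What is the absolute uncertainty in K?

2.79 J

Since K is a product/quotient, work with relative uncertainties:
  (1·δm/m)² = (1×0.0748)² = 0.00559;  (2·δv/v)² = (2×0.0540)² = 0.0117
δK/K = √(0.0172) = 0.131
K = 21.2 J, so δK = 0.131 × 21.2 = 2.79 J.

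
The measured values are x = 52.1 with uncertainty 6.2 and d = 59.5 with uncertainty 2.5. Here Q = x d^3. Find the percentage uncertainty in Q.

Q is a product of powers, so relative uncertainties combine in quadrature:
  (1·δx/x)² = (1×0.119)² = 0.0142;  (3·δd/d)² = (3×0.0420)² = 0.0159
δQ/Q = √(0.0301) = 0.173

17.3%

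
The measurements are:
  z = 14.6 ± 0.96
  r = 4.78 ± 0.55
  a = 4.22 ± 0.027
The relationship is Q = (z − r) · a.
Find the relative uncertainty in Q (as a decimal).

0.113

Let u = z − r = 9.82. δu = √(δz² + δr²) = √(0.922 + 0.303) = 1.11, so δu/u = 0.113.
Q is then a monomial in u, a:
δQ/Q = √((δu/u)² + (1·δa/a)²) = √(0.0127 + 4.09e-05) = 0.113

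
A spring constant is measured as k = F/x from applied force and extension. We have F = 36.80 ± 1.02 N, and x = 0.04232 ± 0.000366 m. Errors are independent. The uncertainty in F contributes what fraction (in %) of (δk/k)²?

(δk/k)² = (1·δF/F)² + (-1·δx/x)²
  F term: (1×0.0277)² = 0.000768
  x term: (-1×0.00865)² = 7.48e-05
Total = 0.000843. Share from F = 0.000768/0.000843 = 0.911.

91.1%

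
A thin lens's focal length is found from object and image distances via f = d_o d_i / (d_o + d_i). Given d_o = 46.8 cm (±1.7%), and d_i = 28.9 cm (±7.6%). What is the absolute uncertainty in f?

0.847 cm

∂f/∂d_o = (d_i/(d_o+d_i))² = 0.146;  ∂f/∂d_i = (d_o/(d_o+d_i))² = 0.382
δf = √((∂f/∂d_o · δd_o)² + (∂f/∂d_i · δd_i)²) = √(0.0134 + 0.705) = 0.847 cm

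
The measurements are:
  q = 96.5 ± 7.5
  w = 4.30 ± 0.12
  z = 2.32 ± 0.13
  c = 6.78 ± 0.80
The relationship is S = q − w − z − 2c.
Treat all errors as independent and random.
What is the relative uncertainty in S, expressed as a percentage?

For a sum/difference, combine absolute errors in quadrature:
  (δq)² = 56.2;  (δw)² = 0.0144;  (δz)² = 0.0169;  (2·δc)² = 2.56
δS = √(58.8) = 7.67
S = 76.3, so δS/S = 7.67/76.3 = 0.101.

10.1%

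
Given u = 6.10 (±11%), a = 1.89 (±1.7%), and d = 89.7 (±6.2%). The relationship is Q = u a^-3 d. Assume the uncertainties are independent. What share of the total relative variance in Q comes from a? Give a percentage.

(δQ/Q)² = (1·δu/u)² + (-3·δa/a)² + (1·δd/d)²
  u term: (1×0.110)² = 0.0121
  a term: (-3×0.0170)² = 0.00260
  d term: (1×0.0620)² = 0.00384
Total = 0.0185. Share from a = 0.00260/0.0185 = 0.140.

14.0%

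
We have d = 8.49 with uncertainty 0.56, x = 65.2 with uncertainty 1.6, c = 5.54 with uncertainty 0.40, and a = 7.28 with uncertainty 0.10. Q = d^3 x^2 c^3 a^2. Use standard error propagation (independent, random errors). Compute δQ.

Since Q is a product/quotient, work with relative uncertainties:
  (3·δd/d)² = (3×0.0660)² = 0.0392;  (2·δx/x)² = (2×0.0245)² = 0.00241;  (3·δc/c)² = (3×0.0722)² = 0.0469;  (2·δa/a)² = (2×0.0137)² = 0.000755
δQ/Q = √(0.0892) = 0.299
Q = 2.34e+10, so δQ = 0.299 × 2.34e+10 = 7e+09.

7e+09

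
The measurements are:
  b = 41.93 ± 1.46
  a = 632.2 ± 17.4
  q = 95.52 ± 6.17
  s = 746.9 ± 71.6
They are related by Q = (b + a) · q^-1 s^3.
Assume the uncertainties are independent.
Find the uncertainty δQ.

Let u = b + a = 674.1. δu = √(δb² + δa²) = √(2.13 + 303) = 17.5, so δu/u = 0.0259.
Q is then a monomial in u, q, s:
δQ/Q = √((δu/u)² + (-1·δq/q)² + (3·δs/s)²) = √(0.000671 + 0.00417 + 0.0827) = 0.296
Q = 2.941e+09, so δQ = 0.296 × 2.941e+09 = 8.7e+08.

8.7e+08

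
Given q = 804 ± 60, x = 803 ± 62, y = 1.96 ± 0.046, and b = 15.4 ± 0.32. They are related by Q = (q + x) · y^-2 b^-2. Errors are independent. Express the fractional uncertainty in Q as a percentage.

Let u = q + x = 1610. δu = √(δq² + δx²) = √(3600 + 3840) = 86.3, so δu/u = 0.0537.
Q is then a monomial in u, y, b:
δQ/Q = √((δu/u)² + (-2·δy/y)² + (-2·δb/b)²) = √(0.00288 + 0.00220 + 0.00173) = 0.0825

8.25%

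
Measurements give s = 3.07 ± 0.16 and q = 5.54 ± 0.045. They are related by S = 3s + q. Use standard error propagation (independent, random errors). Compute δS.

0.482

Absolute uncertainties add in quadrature for a linear combination:
  (3·δs)² = 0.230;  (δq)² = 0.00202
δS = √(0.232) = 0.482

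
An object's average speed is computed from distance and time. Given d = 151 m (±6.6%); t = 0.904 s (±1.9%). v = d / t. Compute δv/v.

Since v is a product/quotient, work with relative uncertainties:
  (1·δd/d)² = (1×0.0660)² = 0.00436;  (-1·δt/t)² = (-1×0.0190)² = 0.000361
δv/v = √(0.00472) = 0.0687

0.0687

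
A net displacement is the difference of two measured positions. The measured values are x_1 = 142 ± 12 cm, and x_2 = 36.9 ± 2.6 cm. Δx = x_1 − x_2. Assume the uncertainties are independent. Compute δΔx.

12.3 cm

Sums and differences: (δΔx)² = Σ (cᵢ δxᵢ)².
  (δx_1)² = 144;  (δx_2)² = 6.76
δΔx = √(151) = 12.3 cm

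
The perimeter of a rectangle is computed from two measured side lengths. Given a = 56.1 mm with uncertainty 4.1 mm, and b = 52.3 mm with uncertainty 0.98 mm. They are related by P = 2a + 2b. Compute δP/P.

0.0389

Absolute uncertainties add in quadrature for a linear combination:
  (2·δa)² = 67.2;  (2·δb)² = 3.84
δP = √(71.1) = 8.43 mm
P = 217 mm, so δP/P = 8.43/217 = 0.0389.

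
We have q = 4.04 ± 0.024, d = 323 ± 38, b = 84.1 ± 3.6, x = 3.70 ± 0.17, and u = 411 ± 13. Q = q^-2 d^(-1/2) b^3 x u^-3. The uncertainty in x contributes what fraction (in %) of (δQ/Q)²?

6.76%

(δQ/Q)² = (-2·δq/q)² + (−½·δd/d)² + (3·δb/b)² + (1·δx/x)² + (-3·δu/u)²
  q term: (-2×0.00594)² = 0.000141
  d term: (-0.5×0.118)² = 0.00346
  b term: (3×0.0428)² = 0.0165
  x term: (1×0.0459)² = 0.00211
  u term: (-3×0.0316)² = 0.00900
Total = 0.0312. Share from x = 0.00211/0.0312 = 0.0676.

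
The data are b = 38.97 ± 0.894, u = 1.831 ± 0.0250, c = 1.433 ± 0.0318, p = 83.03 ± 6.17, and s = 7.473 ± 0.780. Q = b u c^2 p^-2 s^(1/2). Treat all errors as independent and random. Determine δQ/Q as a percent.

Products/powers → add relative errors in quadrature, weighted by exponent:
  (1·δb/b)² = (1×0.0229)² = 0.000526;  (1·δu/u)² = (1×0.0137)² = 0.000186;  (2·δc/c)² = (2×0.0222)² = 0.00197;  (-2·δp/p)² = (-2×0.0743)² = 0.0221;  (½·δs/s)² = (0.5×0.104)² = 0.00272
δQ/Q = √(0.0275) = 0.166

16.6%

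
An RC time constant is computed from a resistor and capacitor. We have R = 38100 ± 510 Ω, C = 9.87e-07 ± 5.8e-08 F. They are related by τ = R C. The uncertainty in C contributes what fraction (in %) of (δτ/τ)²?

(δτ/τ)² = (1·δR/R)² + (1·δC/C)²
  R term: (1×0.0134)² = 0.000179
  C term: (1×0.0588)² = 0.00345
Total = 0.00363. Share from C = 0.00345/0.00363 = 0.951.

95.1%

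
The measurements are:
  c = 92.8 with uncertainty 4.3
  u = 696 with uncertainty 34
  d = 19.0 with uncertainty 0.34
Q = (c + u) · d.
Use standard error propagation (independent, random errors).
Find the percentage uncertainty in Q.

4.70%

Let w = c + u = 789. δw = √(δc² + δu²) = √(18.5 + 1160) = 34.3, so δw/w = 0.0434.
Q is then a monomial in w, d:
δQ/Q = √((δw/w)² + (1·δd/d)²) = √(0.00189 + 0.000320) = 0.0470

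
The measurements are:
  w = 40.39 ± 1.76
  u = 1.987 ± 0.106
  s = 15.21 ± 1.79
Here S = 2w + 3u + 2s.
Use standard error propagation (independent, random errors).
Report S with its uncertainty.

117.2 ± 5.03

For a sum/difference, combine absolute errors in quadrature:
  (2·δw)² = 12.4;  (3·δu)² = 0.101;  (2·δs)² = 12.8
δS = √(25.3) = 5.03
S = 117.2.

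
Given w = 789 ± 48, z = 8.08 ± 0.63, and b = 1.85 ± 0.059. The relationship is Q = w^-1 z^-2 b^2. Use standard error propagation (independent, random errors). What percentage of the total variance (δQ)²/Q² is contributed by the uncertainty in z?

(δQ/Q)² = (-1·δw/w)² + (-2·δz/z)² + (2·δb/b)²
  w term: (-1×0.0608)² = 0.00370
  z term: (-2×0.0780)² = 0.0243
  b term: (2×0.0319)² = 0.00407
Total = 0.0321. Share from z = 0.0243/0.0321 = 0.758.

75.8%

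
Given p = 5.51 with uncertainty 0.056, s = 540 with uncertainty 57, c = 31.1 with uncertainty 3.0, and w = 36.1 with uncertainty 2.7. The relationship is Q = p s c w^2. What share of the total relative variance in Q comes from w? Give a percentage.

(δQ/Q)² = (1·δp/p)² + (1·δs/s)² + (1·δc/c)² + (2·δw/w)²
  p term: (1×0.0102)² = 0.000103
  s term: (1×0.106)² = 0.0111
  c term: (1×0.0965)² = 0.00931
  w term: (2×0.0748)² = 0.0224
Total = 0.0429. Share from w = 0.0224/0.0429 = 0.521.

52.1%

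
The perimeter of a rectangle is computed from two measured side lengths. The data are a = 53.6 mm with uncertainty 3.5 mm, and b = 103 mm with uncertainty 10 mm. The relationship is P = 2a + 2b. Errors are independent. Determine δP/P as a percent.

6.77%

Sums and differences: (δP)² = Σ (cᵢ δxᵢ)².
  (2·δa)² = 49.0;  (2·δb)² = 400
δP = √(449) = 21.2 mm
P = 313 mm, so δP/P = 21.2/313 = 0.0677.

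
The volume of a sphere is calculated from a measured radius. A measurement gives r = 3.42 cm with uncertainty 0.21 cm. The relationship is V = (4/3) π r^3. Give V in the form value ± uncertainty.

168 ± 30.9 cm^3

For a monomial V ∝ r^3, fractional errors add in quadrature:
  (3·δr/r)² = (3×0.0614)² = 0.0339
δV/V = √(0.0339) = 0.184
V = 168 cm^3, so δV = 0.184 × 168 = 30.9 cm^3.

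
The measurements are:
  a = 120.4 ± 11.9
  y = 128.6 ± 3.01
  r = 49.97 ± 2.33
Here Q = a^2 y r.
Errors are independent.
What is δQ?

Since Q is a product/quotient, work with relative uncertainties:
  (2·δa/a)² = (2×0.0988)² = 0.0391;  (1·δy/y)² = (1×0.0234)² = 0.000548;  (1·δr/r)² = (1×0.0466)² = 0.00217
δQ/Q = √(0.0418) = 0.204
Q = 9.315e+07, so δQ = 0.204 × 9.315e+07 = 1.9e+07.

1.9e+07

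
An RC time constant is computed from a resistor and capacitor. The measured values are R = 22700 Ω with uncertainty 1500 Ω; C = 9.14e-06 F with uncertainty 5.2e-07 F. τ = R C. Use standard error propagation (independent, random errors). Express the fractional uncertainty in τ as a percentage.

8.72%

Since τ is a product/quotient, work with relative uncertainties:
  (1·δR/R)² = (1×0.0661)² = 0.00437;  (1·δC/C)² = (1×0.0569)² = 0.00324
δτ/τ = √(0.00760) = 0.0872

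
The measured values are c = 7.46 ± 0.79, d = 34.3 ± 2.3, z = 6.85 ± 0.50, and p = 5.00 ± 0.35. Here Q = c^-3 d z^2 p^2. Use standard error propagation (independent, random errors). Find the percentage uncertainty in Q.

Relative error in a monomial: (δQ/Q)² = Σ (nᵢ · δxᵢ/xᵢ)².
  (-3·δc/c)² = (-3×0.106)² = 0.101;  (1·δd/d)² = (1×0.0671)² = 0.00450;  (2·δz/z)² = (2×0.0730)² = 0.0213;  (2·δp/p)² = (2×0.0700)² = 0.0196
δQ/Q = √(0.146) = 0.383

38.3%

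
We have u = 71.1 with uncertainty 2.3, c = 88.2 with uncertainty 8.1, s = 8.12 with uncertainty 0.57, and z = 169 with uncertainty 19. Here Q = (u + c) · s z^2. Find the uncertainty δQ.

Let w = u + c = 159. δw = √(δu² + δc²) = √(5.29 + 65.6) = 8.42, so δw/w = 0.0529.
Q is then a monomial in w, s, z:
δQ/Q = √((δw/w)² + (1·δs/s)² + (2·δz/z)²) = √(0.00279 + 0.00493 + 0.0506) = 0.241
Q = 3.69e+07, so δQ = 0.241 × 3.69e+07 = 8.92e+06.

8.92e+06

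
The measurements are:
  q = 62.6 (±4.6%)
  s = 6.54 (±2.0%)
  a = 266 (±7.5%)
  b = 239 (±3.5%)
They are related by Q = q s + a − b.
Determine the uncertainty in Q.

29.8

Let p = q·s = 409. δp/p = √((1·δq/q)² + (1·δs/s)²) = √(0.00212 + 0.000400) = 0.0502, so δp = 20.5.
Q = p + a − b: δQ = √(δp² + δa² + δb²) = √(422 + 398 + 70.0) = 29.8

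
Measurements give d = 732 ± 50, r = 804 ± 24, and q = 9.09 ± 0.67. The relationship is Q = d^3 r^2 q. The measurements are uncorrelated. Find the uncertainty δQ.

Q is a product of powers, so relative uncertainties combine in quadrature:
  (3·δd/d)² = (3×0.0683)² = 0.0420;  (2·δr/r)² = (2×0.0299)² = 0.00356;  (1·δq/q)² = (1×0.0737)² = 0.00543
δQ/Q = √(0.0510) = 0.226
Q = 2.3e+15, so δQ = 0.226 × 2.3e+15 = 5.2e+14.

5.2e+14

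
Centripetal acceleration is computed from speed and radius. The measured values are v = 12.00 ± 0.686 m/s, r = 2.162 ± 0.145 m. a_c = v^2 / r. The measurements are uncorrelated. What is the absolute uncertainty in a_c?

Each factor contributes (exponent × relative error)² to (δa_c/a_c)²:
  (2·δv/v)² = (2×0.0572)² = 0.0131;  (-1·δr/r)² = (-1×0.0671)² = 0.00450
δa_c/a_c = √(0.0176) = 0.133
a_c = 66.60 m/s^2, so δa_c = 0.133 × 66.60 = 8.83 m/s^2.

8.83 m/s^2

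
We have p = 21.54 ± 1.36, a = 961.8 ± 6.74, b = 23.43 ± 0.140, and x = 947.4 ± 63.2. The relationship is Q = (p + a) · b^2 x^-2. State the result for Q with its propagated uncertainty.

Let u = p + a = 983.3. δu = √(δp² + δa²) = √(1.85 + 45.4) = 6.88, so δu/u = 0.00699.
Q is then a monomial in u, b, x:
δQ/Q = √((δu/u)² + (2·δb/b)² + (-2·δx/x)²) = √(4.89e-05 + 0.000143 + 0.0178) = 0.134
Q = 0.6014, so δQ = 0.134 × 0.6014 = 0.0807.

0.6014 ± 0.0807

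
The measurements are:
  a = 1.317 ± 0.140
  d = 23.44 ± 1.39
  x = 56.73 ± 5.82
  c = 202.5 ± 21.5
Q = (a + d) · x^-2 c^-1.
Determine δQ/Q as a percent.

Let u = a + d = 24.76. δu = √(δa² + δd²) = √(0.0196 + 1.93) = 1.40, so δu/u = 0.0564.
Q is then a monomial in u, x, c:
δQ/Q = √((δu/u)² + (-2·δx/x)² + (-1·δc/c)²) = √(0.00318 + 0.0421 + 0.0113) = 0.238

23.8%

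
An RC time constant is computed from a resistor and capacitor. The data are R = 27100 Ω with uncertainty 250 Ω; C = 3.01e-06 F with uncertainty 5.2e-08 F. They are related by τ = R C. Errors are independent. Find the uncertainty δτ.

0.00160 s

Relative error in a monomial: (δτ/τ)² = Σ (nᵢ · δxᵢ/xᵢ)².
  (1·δR/R)² = (1×0.00923)² = 8.51e-05;  (1·δC/C)² = (1×0.0173)² = 0.000298
δτ/τ = √(0.000384) = 0.0196
τ = 0.0816 s, so δτ = 0.0196 × 0.0816 = 0.00160 s.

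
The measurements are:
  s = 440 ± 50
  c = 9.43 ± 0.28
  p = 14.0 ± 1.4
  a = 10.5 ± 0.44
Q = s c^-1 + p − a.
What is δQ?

5.67

Let w = s·c^-1 = 46.7. δw/w = √((1·δs/s)² + (-1·δc/c)²) = √(0.0129 + 0.000882) = 0.117, so δw = 5.48.
Q = w + p − a: δQ = √(δw² + δp² + δa²) = √(30.0 + 1.96 + 0.194) = 5.67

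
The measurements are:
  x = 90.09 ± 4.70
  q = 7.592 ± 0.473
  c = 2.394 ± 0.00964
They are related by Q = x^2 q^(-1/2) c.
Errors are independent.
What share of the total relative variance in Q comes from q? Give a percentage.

(δQ/Q)² = (2·δx/x)² + (−½·δq/q)² + (1·δc/c)²
  x term: (2×0.0522)² = 0.0109
  q term: (-0.5×0.0623)² = 0.000970
  c term: (1×0.00403)² = 1.62e-05
Total = 0.0119. Share from q = 0.000970/0.0119 = 0.0817.

8.17%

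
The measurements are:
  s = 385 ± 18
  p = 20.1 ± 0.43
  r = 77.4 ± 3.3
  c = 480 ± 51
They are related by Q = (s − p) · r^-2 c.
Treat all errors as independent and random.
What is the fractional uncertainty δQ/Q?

Let u = s − p = 365. δu = √(δs² + δp²) = √(324 + 0.185) = 18.0, so δu/u = 0.0493.
Q is then a monomial in u, r, c:
δQ/Q = √((δu/u)² + (-2·δr/r)² + (1·δc/c)²) = √(0.00243 + 0.00727 + 0.0113) = 0.145

0.145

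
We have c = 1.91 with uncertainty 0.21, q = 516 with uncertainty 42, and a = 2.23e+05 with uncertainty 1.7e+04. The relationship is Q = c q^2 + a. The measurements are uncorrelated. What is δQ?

1.01e+05

Let p = c·q^2 = 5.09e+05. δp/p = √((1·δc/c)² + (2·δq/q)²) = √(0.0121 + 0.0265) = 0.196, so δp = 99900.
Q = p + a: δQ = √(δp² + δa²) = √(9.98e+09 + 2.89e+08) = 1.01e+05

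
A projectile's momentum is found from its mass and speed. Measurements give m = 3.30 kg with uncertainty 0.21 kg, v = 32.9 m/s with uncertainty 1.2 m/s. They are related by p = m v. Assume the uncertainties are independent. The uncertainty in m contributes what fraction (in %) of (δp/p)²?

75.3%

(δp/p)² = (1·δm/m)² + (1·δv/v)²
  m term: (1×0.0636)² = 0.00405
  v term: (1×0.0365)² = 0.00133
Total = 0.00538. Share from m = 0.00405/0.00538 = 0.753.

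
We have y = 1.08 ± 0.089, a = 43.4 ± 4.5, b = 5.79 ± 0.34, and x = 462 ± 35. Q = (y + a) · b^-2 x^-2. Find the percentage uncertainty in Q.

Let u = y + a = 44.5. δu = √(δy² + δa²) = √(0.00792 + 20.2) = 4.50, so δu/u = 0.101.
Q is then a monomial in u, b, x:
δQ/Q = √((δu/u)² + (-2·δb/b)² + (-2·δx/x)²) = √(0.0102 + 0.0138 + 0.0230) = 0.217

21.7%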